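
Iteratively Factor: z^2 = (z)*(z)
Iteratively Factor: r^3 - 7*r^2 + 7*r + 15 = (r - 5)*(r^2 - 2*r - 3) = (r - 5)*(r - 3)*(r + 1)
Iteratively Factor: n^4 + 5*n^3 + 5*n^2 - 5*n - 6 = (n + 1)*(n^3 + 4*n^2 + n - 6) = (n + 1)*(n + 2)*(n^2 + 2*n - 3) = (n + 1)*(n + 2)*(n + 3)*(n - 1)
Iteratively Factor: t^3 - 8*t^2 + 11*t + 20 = (t - 5)*(t^2 - 3*t - 4) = (t - 5)*(t + 1)*(t - 4)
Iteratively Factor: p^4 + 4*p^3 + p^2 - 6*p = (p + 2)*(p^3 + 2*p^2 - 3*p) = (p - 1)*(p + 2)*(p^2 + 3*p) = p*(p - 1)*(p + 2)*(p + 3)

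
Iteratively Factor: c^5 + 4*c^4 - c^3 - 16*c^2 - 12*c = (c + 1)*(c^4 + 3*c^3 - 4*c^2 - 12*c) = c*(c + 1)*(c^3 + 3*c^2 - 4*c - 12) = c*(c + 1)*(c + 3)*(c^2 - 4) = c*(c - 2)*(c + 1)*(c + 3)*(c + 2)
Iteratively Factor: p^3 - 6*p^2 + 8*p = (p)*(p^2 - 6*p + 8) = p*(p - 4)*(p - 2)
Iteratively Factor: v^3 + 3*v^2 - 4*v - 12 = (v + 2)*(v^2 + v - 6) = (v + 2)*(v + 3)*(v - 2)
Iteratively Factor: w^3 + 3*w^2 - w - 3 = (w + 1)*(w^2 + 2*w - 3) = (w - 1)*(w + 1)*(w + 3)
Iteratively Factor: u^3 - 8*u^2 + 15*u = (u)*(u^2 - 8*u + 15) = u*(u - 3)*(u - 5)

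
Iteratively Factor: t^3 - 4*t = (t - 2)*(t^2 + 2*t) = t*(t - 2)*(t + 2)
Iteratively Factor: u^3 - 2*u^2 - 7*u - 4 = (u + 1)*(u^2 - 3*u - 4) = (u - 4)*(u + 1)*(u + 1)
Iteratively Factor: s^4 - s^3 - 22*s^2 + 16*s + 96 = (s - 4)*(s^3 + 3*s^2 - 10*s - 24) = (s - 4)*(s + 2)*(s^2 + s - 12) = (s - 4)*(s - 3)*(s + 2)*(s + 4)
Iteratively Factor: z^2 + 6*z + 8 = (z + 2)*(z + 4)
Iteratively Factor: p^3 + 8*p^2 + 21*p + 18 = (p + 3)*(p^2 + 5*p + 6) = (p + 3)^2*(p + 2)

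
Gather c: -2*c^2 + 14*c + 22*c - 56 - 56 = -2*c^2 + 36*c - 112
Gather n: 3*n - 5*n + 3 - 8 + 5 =-2*n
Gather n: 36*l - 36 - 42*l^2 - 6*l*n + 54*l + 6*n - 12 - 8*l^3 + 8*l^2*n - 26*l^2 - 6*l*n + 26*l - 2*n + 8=-8*l^3 - 68*l^2 + 116*l + n*(8*l^2 - 12*l + 4) - 40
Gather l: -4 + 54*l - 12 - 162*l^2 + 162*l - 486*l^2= -648*l^2 + 216*l - 16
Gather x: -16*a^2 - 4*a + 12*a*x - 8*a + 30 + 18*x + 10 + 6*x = -16*a^2 - 12*a + x*(12*a + 24) + 40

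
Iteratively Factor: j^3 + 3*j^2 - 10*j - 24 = (j + 2)*(j^2 + j - 12) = (j + 2)*(j + 4)*(j - 3)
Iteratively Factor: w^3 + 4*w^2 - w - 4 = (w + 4)*(w^2 - 1) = (w + 1)*(w + 4)*(w - 1)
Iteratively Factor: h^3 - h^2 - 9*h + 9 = (h + 3)*(h^2 - 4*h + 3) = (h - 1)*(h + 3)*(h - 3)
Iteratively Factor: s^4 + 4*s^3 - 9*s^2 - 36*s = (s)*(s^3 + 4*s^2 - 9*s - 36) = s*(s + 4)*(s^2 - 9) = s*(s - 3)*(s + 4)*(s + 3)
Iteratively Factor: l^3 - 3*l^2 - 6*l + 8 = (l - 1)*(l^2 - 2*l - 8) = (l - 1)*(l + 2)*(l - 4)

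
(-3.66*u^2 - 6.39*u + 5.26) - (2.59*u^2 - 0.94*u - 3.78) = -6.25*u^2 - 5.45*u + 9.04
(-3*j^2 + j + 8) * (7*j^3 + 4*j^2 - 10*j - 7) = -21*j^5 - 5*j^4 + 90*j^3 + 43*j^2 - 87*j - 56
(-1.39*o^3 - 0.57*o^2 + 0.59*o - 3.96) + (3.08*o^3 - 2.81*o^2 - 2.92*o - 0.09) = 1.69*o^3 - 3.38*o^2 - 2.33*o - 4.05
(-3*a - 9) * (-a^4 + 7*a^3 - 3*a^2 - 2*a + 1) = 3*a^5 - 12*a^4 - 54*a^3 + 33*a^2 + 15*a - 9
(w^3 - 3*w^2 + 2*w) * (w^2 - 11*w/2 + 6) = w^5 - 17*w^4/2 + 49*w^3/2 - 29*w^2 + 12*w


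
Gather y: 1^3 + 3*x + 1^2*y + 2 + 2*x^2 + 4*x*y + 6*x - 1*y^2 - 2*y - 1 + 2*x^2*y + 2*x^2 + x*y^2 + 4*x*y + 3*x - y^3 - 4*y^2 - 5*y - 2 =4*x^2 + 12*x - y^3 + y^2*(x - 5) + y*(2*x^2 + 8*x - 6)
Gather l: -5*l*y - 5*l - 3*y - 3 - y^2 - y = l*(-5*y - 5) - y^2 - 4*y - 3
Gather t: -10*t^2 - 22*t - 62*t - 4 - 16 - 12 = -10*t^2 - 84*t - 32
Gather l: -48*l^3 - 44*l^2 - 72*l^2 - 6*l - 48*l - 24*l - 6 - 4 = -48*l^3 - 116*l^2 - 78*l - 10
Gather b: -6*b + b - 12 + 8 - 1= -5*b - 5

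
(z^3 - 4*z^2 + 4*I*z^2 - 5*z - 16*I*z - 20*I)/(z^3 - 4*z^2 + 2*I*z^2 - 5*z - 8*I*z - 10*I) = (z + 4*I)/(z + 2*I)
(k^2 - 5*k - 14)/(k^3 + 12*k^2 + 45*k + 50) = (k - 7)/(k^2 + 10*k + 25)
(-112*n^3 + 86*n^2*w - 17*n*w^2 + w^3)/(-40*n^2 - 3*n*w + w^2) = (14*n^2 - 9*n*w + w^2)/(5*n + w)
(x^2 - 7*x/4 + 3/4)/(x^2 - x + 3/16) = 4*(x - 1)/(4*x - 1)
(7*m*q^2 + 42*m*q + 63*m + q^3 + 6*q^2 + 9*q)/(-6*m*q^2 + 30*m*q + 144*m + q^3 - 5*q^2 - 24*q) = (7*m*q + 21*m + q^2 + 3*q)/(-6*m*q + 48*m + q^2 - 8*q)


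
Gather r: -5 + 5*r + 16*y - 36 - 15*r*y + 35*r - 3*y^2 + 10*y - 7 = r*(40 - 15*y) - 3*y^2 + 26*y - 48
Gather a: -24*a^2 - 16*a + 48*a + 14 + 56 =-24*a^2 + 32*a + 70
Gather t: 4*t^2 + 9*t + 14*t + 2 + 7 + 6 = 4*t^2 + 23*t + 15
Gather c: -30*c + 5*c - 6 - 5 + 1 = -25*c - 10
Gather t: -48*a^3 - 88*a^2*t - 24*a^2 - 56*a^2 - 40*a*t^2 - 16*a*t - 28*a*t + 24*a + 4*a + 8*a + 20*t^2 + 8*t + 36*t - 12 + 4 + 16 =-48*a^3 - 80*a^2 + 36*a + t^2*(20 - 40*a) + t*(-88*a^2 - 44*a + 44) + 8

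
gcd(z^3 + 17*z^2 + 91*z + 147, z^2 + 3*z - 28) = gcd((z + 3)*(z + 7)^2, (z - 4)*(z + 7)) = z + 7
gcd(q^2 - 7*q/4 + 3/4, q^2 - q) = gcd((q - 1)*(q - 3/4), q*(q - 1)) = q - 1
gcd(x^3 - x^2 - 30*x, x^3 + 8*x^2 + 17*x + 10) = x + 5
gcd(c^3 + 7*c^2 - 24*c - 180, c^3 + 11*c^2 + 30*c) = c + 6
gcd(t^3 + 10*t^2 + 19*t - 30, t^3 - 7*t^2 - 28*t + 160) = t + 5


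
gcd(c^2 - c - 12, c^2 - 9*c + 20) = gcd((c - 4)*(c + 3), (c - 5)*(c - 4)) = c - 4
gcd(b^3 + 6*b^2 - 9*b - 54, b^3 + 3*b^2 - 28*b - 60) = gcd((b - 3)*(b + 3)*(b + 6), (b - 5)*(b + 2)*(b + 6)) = b + 6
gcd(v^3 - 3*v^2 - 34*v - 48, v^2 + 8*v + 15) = v + 3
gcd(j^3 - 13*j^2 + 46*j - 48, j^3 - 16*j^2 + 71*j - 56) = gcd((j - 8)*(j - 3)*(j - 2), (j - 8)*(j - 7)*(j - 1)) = j - 8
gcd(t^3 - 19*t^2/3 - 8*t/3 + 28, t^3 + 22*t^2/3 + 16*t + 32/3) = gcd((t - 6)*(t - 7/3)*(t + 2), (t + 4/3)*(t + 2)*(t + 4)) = t + 2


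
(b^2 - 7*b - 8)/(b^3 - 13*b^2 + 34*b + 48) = 1/(b - 6)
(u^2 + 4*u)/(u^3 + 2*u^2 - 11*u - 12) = u/(u^2 - 2*u - 3)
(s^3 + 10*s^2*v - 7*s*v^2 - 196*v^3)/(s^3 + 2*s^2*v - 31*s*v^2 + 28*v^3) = (s + 7*v)/(s - v)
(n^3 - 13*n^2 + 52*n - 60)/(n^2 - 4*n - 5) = (n^2 - 8*n + 12)/(n + 1)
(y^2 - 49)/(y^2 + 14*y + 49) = (y - 7)/(y + 7)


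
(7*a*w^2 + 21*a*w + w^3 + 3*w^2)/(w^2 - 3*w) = (7*a*w + 21*a + w^2 + 3*w)/(w - 3)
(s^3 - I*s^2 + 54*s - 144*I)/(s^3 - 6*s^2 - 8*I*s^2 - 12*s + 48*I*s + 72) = (s^2 + 5*I*s + 24)/(s^2 - 2*s*(3 + I) + 12*I)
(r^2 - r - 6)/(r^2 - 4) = (r - 3)/(r - 2)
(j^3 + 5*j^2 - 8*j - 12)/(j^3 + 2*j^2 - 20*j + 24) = (j + 1)/(j - 2)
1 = 1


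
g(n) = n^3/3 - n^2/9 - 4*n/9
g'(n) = n^2 - 2*n/9 - 4/9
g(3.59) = 12.40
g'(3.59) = 11.65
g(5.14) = 40.05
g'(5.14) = 24.83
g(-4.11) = -23.19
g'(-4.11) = 17.36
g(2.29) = 2.40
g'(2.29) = 4.29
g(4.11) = 19.44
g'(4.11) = 15.53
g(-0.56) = 0.16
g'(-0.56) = -0.01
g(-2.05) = -2.43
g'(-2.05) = 4.21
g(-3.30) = -11.72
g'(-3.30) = 11.18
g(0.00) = 0.00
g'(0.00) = -0.44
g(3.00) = 6.67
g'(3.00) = 7.89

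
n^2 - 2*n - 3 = (n - 3)*(n + 1)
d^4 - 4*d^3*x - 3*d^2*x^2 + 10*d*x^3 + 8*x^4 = (d - 4*x)*(d - 2*x)*(d + x)^2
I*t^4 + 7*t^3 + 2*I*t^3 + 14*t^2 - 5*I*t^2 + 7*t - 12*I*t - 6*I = (t + 1)^2*(t - 6*I)*(I*t + 1)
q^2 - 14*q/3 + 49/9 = (q - 7/3)^2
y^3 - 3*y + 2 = (y - 1)^2*(y + 2)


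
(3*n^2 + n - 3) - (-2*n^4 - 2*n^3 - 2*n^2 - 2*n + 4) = 2*n^4 + 2*n^3 + 5*n^2 + 3*n - 7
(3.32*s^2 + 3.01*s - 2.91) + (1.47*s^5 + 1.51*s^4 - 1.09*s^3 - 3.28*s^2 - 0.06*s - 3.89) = 1.47*s^5 + 1.51*s^4 - 1.09*s^3 + 0.04*s^2 + 2.95*s - 6.8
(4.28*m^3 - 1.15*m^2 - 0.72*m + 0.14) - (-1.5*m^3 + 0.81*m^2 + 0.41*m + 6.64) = 5.78*m^3 - 1.96*m^2 - 1.13*m - 6.5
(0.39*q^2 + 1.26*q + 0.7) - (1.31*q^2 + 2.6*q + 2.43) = -0.92*q^2 - 1.34*q - 1.73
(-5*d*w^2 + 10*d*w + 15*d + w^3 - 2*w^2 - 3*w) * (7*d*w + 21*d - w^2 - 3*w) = -35*d^2*w^3 - 35*d^2*w^2 + 315*d^2*w + 315*d^2 + 12*d*w^4 + 12*d*w^3 - 108*d*w^2 - 108*d*w - w^5 - w^4 + 9*w^3 + 9*w^2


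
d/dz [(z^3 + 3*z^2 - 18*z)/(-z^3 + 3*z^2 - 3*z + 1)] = 6*(z^2 - 5*z - 3)/(z^4 - 4*z^3 + 6*z^2 - 4*z + 1)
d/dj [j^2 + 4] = 2*j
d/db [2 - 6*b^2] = -12*b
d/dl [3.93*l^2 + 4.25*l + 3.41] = 7.86*l + 4.25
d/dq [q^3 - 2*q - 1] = 3*q^2 - 2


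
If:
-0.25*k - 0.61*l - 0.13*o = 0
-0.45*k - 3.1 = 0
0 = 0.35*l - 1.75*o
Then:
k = -6.89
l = 2.71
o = 0.54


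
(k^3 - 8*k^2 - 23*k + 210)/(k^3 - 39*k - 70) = (k - 6)/(k + 2)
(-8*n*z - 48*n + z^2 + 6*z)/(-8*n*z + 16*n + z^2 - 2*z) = (z + 6)/(z - 2)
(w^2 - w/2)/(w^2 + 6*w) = (w - 1/2)/(w + 6)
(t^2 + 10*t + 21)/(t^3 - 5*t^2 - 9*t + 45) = (t + 7)/(t^2 - 8*t + 15)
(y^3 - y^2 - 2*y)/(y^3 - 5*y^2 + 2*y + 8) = y/(y - 4)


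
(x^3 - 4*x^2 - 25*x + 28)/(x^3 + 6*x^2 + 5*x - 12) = (x - 7)/(x + 3)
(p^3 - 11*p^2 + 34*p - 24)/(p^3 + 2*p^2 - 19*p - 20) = (p^2 - 7*p + 6)/(p^2 + 6*p + 5)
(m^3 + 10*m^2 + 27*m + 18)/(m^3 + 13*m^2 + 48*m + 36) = (m + 3)/(m + 6)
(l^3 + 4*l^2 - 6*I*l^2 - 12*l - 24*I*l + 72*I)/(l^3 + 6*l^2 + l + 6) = (l^2 + l*(-2 - 6*I) + 12*I)/(l^2 + 1)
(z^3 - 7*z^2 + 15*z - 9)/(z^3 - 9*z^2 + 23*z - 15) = (z - 3)/(z - 5)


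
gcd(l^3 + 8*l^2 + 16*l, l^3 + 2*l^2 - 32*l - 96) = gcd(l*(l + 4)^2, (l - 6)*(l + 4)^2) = l^2 + 8*l + 16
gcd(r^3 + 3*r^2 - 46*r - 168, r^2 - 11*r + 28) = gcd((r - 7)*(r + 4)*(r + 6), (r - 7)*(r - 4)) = r - 7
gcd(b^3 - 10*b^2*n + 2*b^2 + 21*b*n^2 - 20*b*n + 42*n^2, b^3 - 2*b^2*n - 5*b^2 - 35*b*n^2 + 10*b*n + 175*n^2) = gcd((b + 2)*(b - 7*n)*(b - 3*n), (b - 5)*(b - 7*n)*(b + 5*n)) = b - 7*n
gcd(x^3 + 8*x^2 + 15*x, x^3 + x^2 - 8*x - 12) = 1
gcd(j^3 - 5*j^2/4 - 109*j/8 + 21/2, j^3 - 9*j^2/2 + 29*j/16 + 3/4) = j^2 - 19*j/4 + 3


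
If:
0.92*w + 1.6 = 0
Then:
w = -1.74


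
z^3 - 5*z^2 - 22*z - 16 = (z - 8)*(z + 1)*(z + 2)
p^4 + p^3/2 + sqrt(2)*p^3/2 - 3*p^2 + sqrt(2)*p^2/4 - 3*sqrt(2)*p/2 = p*(p - 3/2)*(p + 2)*(p + sqrt(2)/2)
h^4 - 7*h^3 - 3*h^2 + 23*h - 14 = (h - 7)*(h - 1)^2*(h + 2)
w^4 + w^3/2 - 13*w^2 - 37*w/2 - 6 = (w - 4)*(w + 1/2)*(w + 1)*(w + 3)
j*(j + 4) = j^2 + 4*j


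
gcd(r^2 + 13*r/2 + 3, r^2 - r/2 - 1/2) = r + 1/2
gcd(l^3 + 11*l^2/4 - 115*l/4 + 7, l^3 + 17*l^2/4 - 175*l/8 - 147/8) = l + 7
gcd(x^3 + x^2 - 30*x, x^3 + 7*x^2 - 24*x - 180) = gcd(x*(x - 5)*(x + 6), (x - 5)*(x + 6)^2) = x^2 + x - 30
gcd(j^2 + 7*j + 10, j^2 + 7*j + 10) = j^2 + 7*j + 10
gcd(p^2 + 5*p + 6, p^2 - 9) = p + 3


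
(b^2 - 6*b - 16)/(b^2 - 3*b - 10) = (b - 8)/(b - 5)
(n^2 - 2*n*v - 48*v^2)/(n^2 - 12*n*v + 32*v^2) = (-n - 6*v)/(-n + 4*v)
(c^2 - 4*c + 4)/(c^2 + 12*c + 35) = (c^2 - 4*c + 4)/(c^2 + 12*c + 35)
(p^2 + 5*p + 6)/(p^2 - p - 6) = (p + 3)/(p - 3)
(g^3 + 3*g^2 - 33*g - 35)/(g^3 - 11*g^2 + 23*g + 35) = (g + 7)/(g - 7)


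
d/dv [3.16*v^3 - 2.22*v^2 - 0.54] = v*(9.48*v - 4.44)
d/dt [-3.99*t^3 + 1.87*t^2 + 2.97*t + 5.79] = -11.97*t^2 + 3.74*t + 2.97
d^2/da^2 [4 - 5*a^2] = -10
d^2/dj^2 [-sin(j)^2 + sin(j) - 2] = -sin(j) - 2*cos(2*j)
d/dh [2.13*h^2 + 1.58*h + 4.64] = 4.26*h + 1.58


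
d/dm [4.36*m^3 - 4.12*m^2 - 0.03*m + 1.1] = 13.08*m^2 - 8.24*m - 0.03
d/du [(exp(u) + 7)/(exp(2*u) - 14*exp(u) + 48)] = (-2*(exp(u) - 7)*(exp(u) + 7) + exp(2*u) - 14*exp(u) + 48)*exp(u)/(exp(2*u) - 14*exp(u) + 48)^2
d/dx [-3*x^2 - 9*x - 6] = -6*x - 9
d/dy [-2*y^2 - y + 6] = -4*y - 1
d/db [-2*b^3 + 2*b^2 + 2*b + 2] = -6*b^2 + 4*b + 2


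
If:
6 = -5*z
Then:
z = -6/5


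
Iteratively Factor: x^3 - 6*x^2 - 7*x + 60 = (x - 4)*(x^2 - 2*x - 15) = (x - 4)*(x + 3)*(x - 5)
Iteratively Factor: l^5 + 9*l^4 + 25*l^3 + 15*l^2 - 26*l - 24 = (l + 3)*(l^4 + 6*l^3 + 7*l^2 - 6*l - 8) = (l - 1)*(l + 3)*(l^3 + 7*l^2 + 14*l + 8) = (l - 1)*(l + 2)*(l + 3)*(l^2 + 5*l + 4) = (l - 1)*(l + 2)*(l + 3)*(l + 4)*(l + 1)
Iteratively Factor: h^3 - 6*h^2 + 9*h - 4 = (h - 4)*(h^2 - 2*h + 1) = (h - 4)*(h - 1)*(h - 1)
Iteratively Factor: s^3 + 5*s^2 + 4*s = (s + 4)*(s^2 + s) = (s + 1)*(s + 4)*(s)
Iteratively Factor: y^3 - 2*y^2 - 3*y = (y)*(y^2 - 2*y - 3) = y*(y + 1)*(y - 3)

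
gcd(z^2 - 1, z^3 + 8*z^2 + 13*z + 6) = z + 1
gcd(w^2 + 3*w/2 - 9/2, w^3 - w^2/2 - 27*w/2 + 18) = w - 3/2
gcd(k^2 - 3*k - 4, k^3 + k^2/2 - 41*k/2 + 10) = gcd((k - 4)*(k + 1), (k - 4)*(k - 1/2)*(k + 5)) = k - 4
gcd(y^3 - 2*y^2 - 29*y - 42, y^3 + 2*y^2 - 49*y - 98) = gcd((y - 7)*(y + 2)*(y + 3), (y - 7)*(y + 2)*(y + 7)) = y^2 - 5*y - 14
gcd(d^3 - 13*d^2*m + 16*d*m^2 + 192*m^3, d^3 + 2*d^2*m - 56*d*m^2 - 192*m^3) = d - 8*m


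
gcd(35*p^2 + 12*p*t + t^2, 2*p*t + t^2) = 1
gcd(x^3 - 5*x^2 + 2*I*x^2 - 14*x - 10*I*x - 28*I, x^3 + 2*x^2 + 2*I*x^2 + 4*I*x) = x^2 + x*(2 + 2*I) + 4*I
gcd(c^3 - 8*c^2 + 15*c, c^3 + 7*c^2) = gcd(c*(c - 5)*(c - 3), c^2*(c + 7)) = c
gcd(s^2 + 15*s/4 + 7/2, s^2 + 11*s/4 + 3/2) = s + 2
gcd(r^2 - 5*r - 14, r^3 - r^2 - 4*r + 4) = r + 2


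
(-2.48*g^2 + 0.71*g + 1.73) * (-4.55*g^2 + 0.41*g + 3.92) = 11.284*g^4 - 4.2473*g^3 - 17.302*g^2 + 3.4925*g + 6.7816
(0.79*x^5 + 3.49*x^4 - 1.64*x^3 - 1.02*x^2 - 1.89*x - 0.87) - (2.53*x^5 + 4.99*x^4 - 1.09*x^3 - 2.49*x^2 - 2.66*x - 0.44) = -1.74*x^5 - 1.5*x^4 - 0.55*x^3 + 1.47*x^2 + 0.77*x - 0.43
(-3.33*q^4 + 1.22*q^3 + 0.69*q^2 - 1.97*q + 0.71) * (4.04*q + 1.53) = -13.4532*q^5 - 0.1661*q^4 + 4.6542*q^3 - 6.9031*q^2 - 0.1457*q + 1.0863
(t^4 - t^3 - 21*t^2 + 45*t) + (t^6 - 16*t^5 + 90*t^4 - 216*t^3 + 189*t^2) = t^6 - 16*t^5 + 91*t^4 - 217*t^3 + 168*t^2 + 45*t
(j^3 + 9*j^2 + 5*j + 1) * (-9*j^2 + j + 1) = -9*j^5 - 80*j^4 - 35*j^3 + 5*j^2 + 6*j + 1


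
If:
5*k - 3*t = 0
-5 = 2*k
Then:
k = -5/2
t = -25/6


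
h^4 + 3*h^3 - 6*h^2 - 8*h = h*(h - 2)*(h + 1)*(h + 4)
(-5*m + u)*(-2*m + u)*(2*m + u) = 20*m^3 - 4*m^2*u - 5*m*u^2 + u^3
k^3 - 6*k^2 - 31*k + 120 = (k - 8)*(k - 3)*(k + 5)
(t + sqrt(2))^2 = t^2 + 2*sqrt(2)*t + 2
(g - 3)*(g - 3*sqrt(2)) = g^2 - 3*sqrt(2)*g - 3*g + 9*sqrt(2)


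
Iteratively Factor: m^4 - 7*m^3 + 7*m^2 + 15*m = (m - 5)*(m^3 - 2*m^2 - 3*m) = m*(m - 5)*(m^2 - 2*m - 3) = m*(m - 5)*(m + 1)*(m - 3)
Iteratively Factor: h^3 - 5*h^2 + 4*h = (h - 1)*(h^2 - 4*h) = (h - 4)*(h - 1)*(h)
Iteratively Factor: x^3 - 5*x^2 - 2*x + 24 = (x + 2)*(x^2 - 7*x + 12) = (x - 3)*(x + 2)*(x - 4)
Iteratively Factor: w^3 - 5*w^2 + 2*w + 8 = (w + 1)*(w^2 - 6*w + 8) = (w - 4)*(w + 1)*(w - 2)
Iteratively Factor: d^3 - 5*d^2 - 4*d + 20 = (d - 5)*(d^2 - 4) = (d - 5)*(d + 2)*(d - 2)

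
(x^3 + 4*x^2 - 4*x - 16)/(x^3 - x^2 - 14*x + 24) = (x + 2)/(x - 3)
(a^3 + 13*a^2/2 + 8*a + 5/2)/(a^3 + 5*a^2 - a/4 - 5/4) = 2*(a + 1)/(2*a - 1)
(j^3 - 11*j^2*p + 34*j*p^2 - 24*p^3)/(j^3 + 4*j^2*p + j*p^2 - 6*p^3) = (j^2 - 10*j*p + 24*p^2)/(j^2 + 5*j*p + 6*p^2)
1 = 1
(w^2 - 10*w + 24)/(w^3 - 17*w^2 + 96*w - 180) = (w - 4)/(w^2 - 11*w + 30)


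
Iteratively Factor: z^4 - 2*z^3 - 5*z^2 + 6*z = (z + 2)*(z^3 - 4*z^2 + 3*z) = (z - 1)*(z + 2)*(z^2 - 3*z) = (z - 3)*(z - 1)*(z + 2)*(z)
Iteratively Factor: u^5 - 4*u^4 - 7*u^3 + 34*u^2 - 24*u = (u)*(u^4 - 4*u^3 - 7*u^2 + 34*u - 24) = u*(u + 3)*(u^3 - 7*u^2 + 14*u - 8) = u*(u - 1)*(u + 3)*(u^2 - 6*u + 8) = u*(u - 4)*(u - 1)*(u + 3)*(u - 2)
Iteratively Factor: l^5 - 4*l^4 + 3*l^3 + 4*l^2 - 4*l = (l - 2)*(l^4 - 2*l^3 - l^2 + 2*l) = (l - 2)^2*(l^3 - l) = l*(l - 2)^2*(l^2 - 1) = l*(l - 2)^2*(l - 1)*(l + 1)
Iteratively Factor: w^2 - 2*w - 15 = (w + 3)*(w - 5)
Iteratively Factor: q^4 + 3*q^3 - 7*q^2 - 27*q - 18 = (q + 3)*(q^3 - 7*q - 6) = (q + 2)*(q + 3)*(q^2 - 2*q - 3) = (q + 1)*(q + 2)*(q + 3)*(q - 3)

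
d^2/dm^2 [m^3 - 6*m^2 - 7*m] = 6*m - 12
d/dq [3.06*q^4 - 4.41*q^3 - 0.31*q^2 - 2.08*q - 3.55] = 12.24*q^3 - 13.23*q^2 - 0.62*q - 2.08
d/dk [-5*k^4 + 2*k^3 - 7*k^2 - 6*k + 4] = -20*k^3 + 6*k^2 - 14*k - 6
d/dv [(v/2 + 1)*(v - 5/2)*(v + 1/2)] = 3*v^2/2 - 21/8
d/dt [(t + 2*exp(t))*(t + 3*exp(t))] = 5*t*exp(t) + 2*t + 12*exp(2*t) + 5*exp(t)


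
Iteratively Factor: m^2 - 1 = (m + 1)*(m - 1)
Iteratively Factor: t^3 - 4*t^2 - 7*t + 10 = (t - 5)*(t^2 + t - 2) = (t - 5)*(t + 2)*(t - 1)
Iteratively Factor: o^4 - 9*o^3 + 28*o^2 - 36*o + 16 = (o - 1)*(o^3 - 8*o^2 + 20*o - 16) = (o - 2)*(o - 1)*(o^2 - 6*o + 8) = (o - 2)^2*(o - 1)*(o - 4)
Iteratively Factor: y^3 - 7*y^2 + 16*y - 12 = (y - 2)*(y^2 - 5*y + 6) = (y - 2)^2*(y - 3)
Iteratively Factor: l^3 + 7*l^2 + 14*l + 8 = (l + 4)*(l^2 + 3*l + 2) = (l + 1)*(l + 4)*(l + 2)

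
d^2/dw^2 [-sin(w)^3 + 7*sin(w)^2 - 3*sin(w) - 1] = 9*sin(w)^3 - 28*sin(w)^2 - 3*sin(w) + 14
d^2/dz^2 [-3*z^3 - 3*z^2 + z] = -18*z - 6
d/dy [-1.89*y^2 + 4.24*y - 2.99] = 4.24 - 3.78*y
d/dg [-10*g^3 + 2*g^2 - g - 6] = -30*g^2 + 4*g - 1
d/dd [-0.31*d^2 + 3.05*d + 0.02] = 3.05 - 0.62*d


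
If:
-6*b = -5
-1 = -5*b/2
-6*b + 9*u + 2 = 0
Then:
No Solution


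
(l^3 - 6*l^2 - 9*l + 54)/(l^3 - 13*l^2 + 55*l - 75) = (l^2 - 3*l - 18)/(l^2 - 10*l + 25)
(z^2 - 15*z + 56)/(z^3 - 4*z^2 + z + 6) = (z^2 - 15*z + 56)/(z^3 - 4*z^2 + z + 6)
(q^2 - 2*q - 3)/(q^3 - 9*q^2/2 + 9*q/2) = 2*(q + 1)/(q*(2*q - 3))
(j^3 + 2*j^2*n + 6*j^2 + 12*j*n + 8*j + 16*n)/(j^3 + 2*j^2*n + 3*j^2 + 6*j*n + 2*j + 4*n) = (j + 4)/(j + 1)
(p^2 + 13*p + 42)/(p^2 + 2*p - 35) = (p + 6)/(p - 5)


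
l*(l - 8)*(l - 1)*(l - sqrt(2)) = l^4 - 9*l^3 - sqrt(2)*l^3 + 8*l^2 + 9*sqrt(2)*l^2 - 8*sqrt(2)*l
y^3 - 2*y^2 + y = y*(y - 1)^2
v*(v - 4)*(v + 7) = v^3 + 3*v^2 - 28*v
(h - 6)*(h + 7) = h^2 + h - 42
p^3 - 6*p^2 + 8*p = p*(p - 4)*(p - 2)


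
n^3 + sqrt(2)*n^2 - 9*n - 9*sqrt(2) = (n - 3)*(n + 3)*(n + sqrt(2))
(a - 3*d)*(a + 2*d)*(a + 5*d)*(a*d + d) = a^4*d + 4*a^3*d^2 + a^3*d - 11*a^2*d^3 + 4*a^2*d^2 - 30*a*d^4 - 11*a*d^3 - 30*d^4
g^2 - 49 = (g - 7)*(g + 7)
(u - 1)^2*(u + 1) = u^3 - u^2 - u + 1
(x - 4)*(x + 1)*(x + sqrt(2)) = x^3 - 3*x^2 + sqrt(2)*x^2 - 3*sqrt(2)*x - 4*x - 4*sqrt(2)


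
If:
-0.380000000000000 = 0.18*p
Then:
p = -2.11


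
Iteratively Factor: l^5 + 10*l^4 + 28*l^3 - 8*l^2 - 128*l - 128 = (l + 4)*(l^4 + 6*l^3 + 4*l^2 - 24*l - 32) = (l + 4)^2*(l^3 + 2*l^2 - 4*l - 8) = (l + 2)*(l + 4)^2*(l^2 - 4) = (l - 2)*(l + 2)*(l + 4)^2*(l + 2)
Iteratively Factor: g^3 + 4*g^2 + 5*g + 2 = (g + 1)*(g^2 + 3*g + 2) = (g + 1)*(g + 2)*(g + 1)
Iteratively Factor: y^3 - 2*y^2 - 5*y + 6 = (y - 3)*(y^2 + y - 2) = (y - 3)*(y - 1)*(y + 2)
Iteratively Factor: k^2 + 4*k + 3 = (k + 3)*(k + 1)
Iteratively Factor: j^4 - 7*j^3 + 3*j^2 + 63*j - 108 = (j - 4)*(j^3 - 3*j^2 - 9*j + 27) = (j - 4)*(j - 3)*(j^2 - 9) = (j - 4)*(j - 3)*(j + 3)*(j - 3)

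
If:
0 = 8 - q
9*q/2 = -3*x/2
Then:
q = 8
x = -24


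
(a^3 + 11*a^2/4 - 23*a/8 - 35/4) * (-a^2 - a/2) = -a^5 - 13*a^4/4 + 3*a^3/2 + 163*a^2/16 + 35*a/8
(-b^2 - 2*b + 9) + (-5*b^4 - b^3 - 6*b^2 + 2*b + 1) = -5*b^4 - b^3 - 7*b^2 + 10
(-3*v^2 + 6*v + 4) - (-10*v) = -3*v^2 + 16*v + 4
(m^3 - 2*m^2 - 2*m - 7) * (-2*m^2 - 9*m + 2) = -2*m^5 - 5*m^4 + 24*m^3 + 28*m^2 + 59*m - 14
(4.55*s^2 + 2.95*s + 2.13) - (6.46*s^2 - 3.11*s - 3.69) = -1.91*s^2 + 6.06*s + 5.82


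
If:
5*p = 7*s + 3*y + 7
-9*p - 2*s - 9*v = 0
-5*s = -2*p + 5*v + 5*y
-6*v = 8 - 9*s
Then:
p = 1645/544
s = -267/272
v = -4579/1632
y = 8155/1632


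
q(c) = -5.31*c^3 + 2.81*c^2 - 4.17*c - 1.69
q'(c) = -15.93*c^2 + 5.62*c - 4.17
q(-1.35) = 22.13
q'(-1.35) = -40.79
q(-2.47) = 105.77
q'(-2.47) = -115.24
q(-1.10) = 13.36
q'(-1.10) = -29.63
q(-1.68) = 38.42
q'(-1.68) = -58.57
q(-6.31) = 1470.59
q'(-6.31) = -673.90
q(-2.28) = 85.36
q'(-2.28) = -99.79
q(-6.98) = 1970.08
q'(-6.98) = -819.51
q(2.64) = -90.82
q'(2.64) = -100.36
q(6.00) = -1072.51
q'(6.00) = -543.93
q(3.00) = -132.28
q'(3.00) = -130.68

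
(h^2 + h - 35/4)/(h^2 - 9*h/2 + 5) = (h + 7/2)/(h - 2)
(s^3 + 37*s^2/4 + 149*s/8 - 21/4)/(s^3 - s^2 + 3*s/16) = 2*(2*s^2 + 19*s + 42)/(s*(4*s - 3))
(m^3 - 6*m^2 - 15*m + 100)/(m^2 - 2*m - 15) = (m^2 - m - 20)/(m + 3)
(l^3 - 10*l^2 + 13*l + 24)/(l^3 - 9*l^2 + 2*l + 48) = (l + 1)/(l + 2)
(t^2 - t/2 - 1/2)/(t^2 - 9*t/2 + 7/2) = (2*t + 1)/(2*t - 7)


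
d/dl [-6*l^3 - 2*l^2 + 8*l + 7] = -18*l^2 - 4*l + 8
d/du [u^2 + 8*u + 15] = 2*u + 8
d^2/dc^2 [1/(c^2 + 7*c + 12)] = 2*(-c^2 - 7*c + (2*c + 7)^2 - 12)/(c^2 + 7*c + 12)^3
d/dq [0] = 0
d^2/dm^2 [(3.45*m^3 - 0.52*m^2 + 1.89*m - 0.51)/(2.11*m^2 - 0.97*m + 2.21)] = (-2.8421709430404e-14*m^5 - 1.4210854715202e-14*m^4 - 10.98281*m^3 - 43.449144*m^2 + 54.484218*m + 6.820366)/(9.393931*m^6 - 12.955611*m^5 + 35.47332*m^4 - 28.051915*m^3 + 37.15452*m^2 - 14.212731*m + 10.793861)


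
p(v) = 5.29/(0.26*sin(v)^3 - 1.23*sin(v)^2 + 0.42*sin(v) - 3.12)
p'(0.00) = -0.23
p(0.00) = -1.70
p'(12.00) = -0.63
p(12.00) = -1.41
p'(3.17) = 0.26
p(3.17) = -1.69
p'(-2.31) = 0.54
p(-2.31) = -1.26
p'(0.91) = 0.29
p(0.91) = -1.54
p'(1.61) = -0.02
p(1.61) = -1.44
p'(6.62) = 0.16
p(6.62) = -1.70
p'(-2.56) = 0.63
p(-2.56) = -1.41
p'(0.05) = -0.16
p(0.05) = -1.71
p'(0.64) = 0.31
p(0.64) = -1.63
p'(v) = 5.29*(-0.78*sin(v)^2*cos(v) + 2.46*sin(v)*cos(v) - 0.42*cos(v))/(0.26*sin(v)^3 - 1.23*sin(v)^2 + 0.42*sin(v) - 3.12)^2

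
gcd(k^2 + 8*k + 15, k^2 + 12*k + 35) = k + 5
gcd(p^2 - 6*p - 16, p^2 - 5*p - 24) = p - 8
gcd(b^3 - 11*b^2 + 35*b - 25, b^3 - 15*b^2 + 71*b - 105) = b - 5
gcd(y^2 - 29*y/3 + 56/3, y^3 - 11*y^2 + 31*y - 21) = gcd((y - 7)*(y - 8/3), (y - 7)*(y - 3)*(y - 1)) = y - 7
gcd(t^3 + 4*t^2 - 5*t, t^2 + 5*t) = t^2 + 5*t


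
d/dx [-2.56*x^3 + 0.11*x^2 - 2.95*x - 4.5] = -7.68*x^2 + 0.22*x - 2.95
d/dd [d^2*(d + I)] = d*(3*d + 2*I)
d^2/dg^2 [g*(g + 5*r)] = 2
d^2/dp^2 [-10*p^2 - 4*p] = -20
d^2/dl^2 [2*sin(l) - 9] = -2*sin(l)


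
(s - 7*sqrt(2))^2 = s^2 - 14*sqrt(2)*s + 98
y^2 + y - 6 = (y - 2)*(y + 3)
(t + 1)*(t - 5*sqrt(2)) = t^2 - 5*sqrt(2)*t + t - 5*sqrt(2)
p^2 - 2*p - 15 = (p - 5)*(p + 3)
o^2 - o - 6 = (o - 3)*(o + 2)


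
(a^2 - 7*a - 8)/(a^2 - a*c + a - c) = (a - 8)/(a - c)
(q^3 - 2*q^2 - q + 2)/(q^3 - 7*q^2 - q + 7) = (q - 2)/(q - 7)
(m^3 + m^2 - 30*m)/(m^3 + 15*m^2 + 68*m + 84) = m*(m - 5)/(m^2 + 9*m + 14)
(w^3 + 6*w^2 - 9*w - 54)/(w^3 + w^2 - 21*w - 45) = (w^2 + 3*w - 18)/(w^2 - 2*w - 15)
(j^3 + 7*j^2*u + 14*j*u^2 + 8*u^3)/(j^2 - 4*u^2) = (-j^2 - 5*j*u - 4*u^2)/(-j + 2*u)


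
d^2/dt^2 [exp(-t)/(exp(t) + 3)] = ((exp(t) + 3)^2 + (exp(t) + 3)*exp(t) + 2*exp(2*t))*exp(-t)/(exp(t) + 3)^3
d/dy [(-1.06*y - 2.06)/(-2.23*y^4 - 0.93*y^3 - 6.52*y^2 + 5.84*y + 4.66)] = (-7.0914*y^4 - 20.3468*y^3 - 12.6586*y^2 - 26.8624*y + 7.0908)/(4.9729*y^8 + 4.1478*y^7 + 29.9441*y^6 - 13.9192*y^5 + 10.8644*y^4 - 84.8212*y^3 - 26.6608*y^2 + 54.4288*y + 21.7156)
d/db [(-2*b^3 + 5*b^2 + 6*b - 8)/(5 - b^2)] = 2*(b^4 - 12*b^2 + 17*b + 15)/(b^4 - 10*b^2 + 25)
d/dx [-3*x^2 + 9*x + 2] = 9 - 6*x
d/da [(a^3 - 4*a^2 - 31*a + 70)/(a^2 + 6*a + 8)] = (a^4 + 12*a^3 + 31*a^2 - 204*a - 668)/(a^4 + 12*a^3 + 52*a^2 + 96*a + 64)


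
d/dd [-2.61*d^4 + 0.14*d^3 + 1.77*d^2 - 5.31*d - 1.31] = -10.44*d^3 + 0.42*d^2 + 3.54*d - 5.31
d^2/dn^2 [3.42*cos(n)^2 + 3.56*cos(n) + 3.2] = -3.56*cos(n) - 6.84*cos(2*n)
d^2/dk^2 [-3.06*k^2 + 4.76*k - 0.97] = -6.12000000000000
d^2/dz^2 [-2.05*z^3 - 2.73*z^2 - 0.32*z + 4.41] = -12.3*z - 5.46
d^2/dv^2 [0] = 0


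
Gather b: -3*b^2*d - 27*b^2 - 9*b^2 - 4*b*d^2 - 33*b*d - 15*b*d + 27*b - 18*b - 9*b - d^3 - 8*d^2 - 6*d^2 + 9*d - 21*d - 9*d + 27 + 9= b^2*(-3*d - 36) + b*(-4*d^2 - 48*d) - d^3 - 14*d^2 - 21*d + 36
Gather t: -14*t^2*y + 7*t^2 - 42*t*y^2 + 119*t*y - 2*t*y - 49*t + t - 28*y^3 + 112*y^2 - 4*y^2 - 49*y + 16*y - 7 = t^2*(7 - 14*y) + t*(-42*y^2 + 117*y - 48) - 28*y^3 + 108*y^2 - 33*y - 7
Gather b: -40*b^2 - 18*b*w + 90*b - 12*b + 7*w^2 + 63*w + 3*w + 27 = -40*b^2 + b*(78 - 18*w) + 7*w^2 + 66*w + 27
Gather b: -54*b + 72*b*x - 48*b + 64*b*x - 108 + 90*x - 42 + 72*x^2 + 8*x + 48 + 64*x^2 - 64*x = b*(136*x - 102) + 136*x^2 + 34*x - 102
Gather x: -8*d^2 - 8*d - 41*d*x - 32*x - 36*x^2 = -8*d^2 - 8*d - 36*x^2 + x*(-41*d - 32)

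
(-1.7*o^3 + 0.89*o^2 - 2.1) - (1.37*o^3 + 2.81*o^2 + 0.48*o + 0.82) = -3.07*o^3 - 1.92*o^2 - 0.48*o - 2.92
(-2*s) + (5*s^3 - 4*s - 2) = 5*s^3 - 6*s - 2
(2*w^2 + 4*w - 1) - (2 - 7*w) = 2*w^2 + 11*w - 3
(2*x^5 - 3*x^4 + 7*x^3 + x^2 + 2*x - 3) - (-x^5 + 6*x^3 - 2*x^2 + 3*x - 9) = 3*x^5 - 3*x^4 + x^3 + 3*x^2 - x + 6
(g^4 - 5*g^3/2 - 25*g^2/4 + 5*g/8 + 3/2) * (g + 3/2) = g^5 - g^4 - 10*g^3 - 35*g^2/4 + 39*g/16 + 9/4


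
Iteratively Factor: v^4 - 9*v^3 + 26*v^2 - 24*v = (v - 4)*(v^3 - 5*v^2 + 6*v) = (v - 4)*(v - 2)*(v^2 - 3*v) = (v - 4)*(v - 3)*(v - 2)*(v)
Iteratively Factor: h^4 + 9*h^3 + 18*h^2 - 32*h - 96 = (h + 3)*(h^3 + 6*h^2 - 32) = (h + 3)*(h + 4)*(h^2 + 2*h - 8) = (h + 3)*(h + 4)^2*(h - 2)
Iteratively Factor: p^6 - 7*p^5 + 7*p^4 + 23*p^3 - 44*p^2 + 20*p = (p)*(p^5 - 7*p^4 + 7*p^3 + 23*p^2 - 44*p + 20) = p*(p + 2)*(p^4 - 9*p^3 + 25*p^2 - 27*p + 10) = p*(p - 5)*(p + 2)*(p^3 - 4*p^2 + 5*p - 2) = p*(p - 5)*(p - 2)*(p + 2)*(p^2 - 2*p + 1) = p*(p - 5)*(p - 2)*(p - 1)*(p + 2)*(p - 1)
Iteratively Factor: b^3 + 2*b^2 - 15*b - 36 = (b + 3)*(b^2 - b - 12) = (b + 3)^2*(b - 4)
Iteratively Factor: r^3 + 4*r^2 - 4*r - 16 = (r + 2)*(r^2 + 2*r - 8) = (r + 2)*(r + 4)*(r - 2)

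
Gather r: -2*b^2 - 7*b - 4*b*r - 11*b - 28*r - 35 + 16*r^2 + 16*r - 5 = -2*b^2 - 18*b + 16*r^2 + r*(-4*b - 12) - 40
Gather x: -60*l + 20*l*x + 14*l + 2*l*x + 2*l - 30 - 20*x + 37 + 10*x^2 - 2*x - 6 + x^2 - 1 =-44*l + 11*x^2 + x*(22*l - 22)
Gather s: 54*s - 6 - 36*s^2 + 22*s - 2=-36*s^2 + 76*s - 8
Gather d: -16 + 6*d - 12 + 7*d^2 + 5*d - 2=7*d^2 + 11*d - 30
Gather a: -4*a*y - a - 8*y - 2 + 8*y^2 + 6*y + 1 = a*(-4*y - 1) + 8*y^2 - 2*y - 1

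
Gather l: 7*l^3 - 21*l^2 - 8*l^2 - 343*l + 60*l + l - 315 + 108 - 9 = 7*l^3 - 29*l^2 - 282*l - 216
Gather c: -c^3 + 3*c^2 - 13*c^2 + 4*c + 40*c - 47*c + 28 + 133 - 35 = -c^3 - 10*c^2 - 3*c + 126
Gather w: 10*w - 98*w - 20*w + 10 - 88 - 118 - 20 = -108*w - 216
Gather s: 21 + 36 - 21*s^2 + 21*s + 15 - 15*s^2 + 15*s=-36*s^2 + 36*s + 72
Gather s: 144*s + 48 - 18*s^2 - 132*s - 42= -18*s^2 + 12*s + 6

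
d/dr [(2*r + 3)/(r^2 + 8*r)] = 2*(-r^2 - 3*r - 12)/(r^2*(r^2 + 16*r + 64))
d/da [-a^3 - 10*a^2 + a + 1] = -3*a^2 - 20*a + 1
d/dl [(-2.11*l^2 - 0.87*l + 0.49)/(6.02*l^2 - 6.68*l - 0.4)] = (19.3322*l^2 - 4.2116*l + 3.6212)/(36.2404*l^4 - 80.4272*l^3 + 39.8064*l^2 + 5.344*l + 0.16)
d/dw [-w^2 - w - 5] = -2*w - 1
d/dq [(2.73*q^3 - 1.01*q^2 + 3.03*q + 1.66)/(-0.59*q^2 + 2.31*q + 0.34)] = (-1.6107*q^4 + 12.6126*q^3 + 2.2392*q^2 + 1.272*q - 2.8044)/(0.3481*q^4 - 2.7258*q^3 + 4.9349*q^2 + 1.5708*q + 0.1156)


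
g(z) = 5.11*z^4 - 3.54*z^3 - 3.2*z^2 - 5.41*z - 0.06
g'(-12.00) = -36778.21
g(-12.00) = 111682.14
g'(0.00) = -5.41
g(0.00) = -0.06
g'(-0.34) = -5.27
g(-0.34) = 1.62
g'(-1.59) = -104.24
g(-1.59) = 47.34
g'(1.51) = 31.09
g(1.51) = -1.15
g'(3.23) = 551.91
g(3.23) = 385.99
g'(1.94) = 91.44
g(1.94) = 23.94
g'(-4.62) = -2218.13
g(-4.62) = 2633.75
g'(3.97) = 1080.75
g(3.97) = 975.88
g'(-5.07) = -2909.77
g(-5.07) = 3782.85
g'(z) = 20.44*z^3 - 10.62*z^2 - 6.4*z - 5.41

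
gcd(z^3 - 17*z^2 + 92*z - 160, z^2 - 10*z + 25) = z - 5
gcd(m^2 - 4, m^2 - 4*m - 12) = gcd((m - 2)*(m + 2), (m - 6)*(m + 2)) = m + 2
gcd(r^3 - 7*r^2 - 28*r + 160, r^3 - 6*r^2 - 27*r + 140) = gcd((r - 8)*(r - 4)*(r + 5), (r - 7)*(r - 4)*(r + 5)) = r^2 + r - 20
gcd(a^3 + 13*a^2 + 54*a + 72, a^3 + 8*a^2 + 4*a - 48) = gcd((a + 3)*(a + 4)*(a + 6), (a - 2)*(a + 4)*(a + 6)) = a^2 + 10*a + 24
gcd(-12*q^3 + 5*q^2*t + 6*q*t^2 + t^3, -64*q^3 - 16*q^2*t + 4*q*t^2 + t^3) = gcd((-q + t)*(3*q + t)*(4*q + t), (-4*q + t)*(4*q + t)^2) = 4*q + t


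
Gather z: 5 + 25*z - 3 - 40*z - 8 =-15*z - 6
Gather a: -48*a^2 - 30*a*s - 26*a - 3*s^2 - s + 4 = -48*a^2 + a*(-30*s - 26) - 3*s^2 - s + 4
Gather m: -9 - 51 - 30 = -90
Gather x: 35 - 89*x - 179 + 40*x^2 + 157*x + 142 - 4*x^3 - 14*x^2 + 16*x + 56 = -4*x^3 + 26*x^2 + 84*x + 54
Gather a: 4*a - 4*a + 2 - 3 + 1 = 0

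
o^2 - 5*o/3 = o*(o - 5/3)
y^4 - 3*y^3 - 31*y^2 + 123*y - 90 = (y - 5)*(y - 3)*(y - 1)*(y + 6)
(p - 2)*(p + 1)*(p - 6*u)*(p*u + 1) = p^4*u - 6*p^3*u^2 - p^3*u + p^3 + 6*p^2*u^2 - 8*p^2*u - p^2 + 12*p*u^2 + 6*p*u - 2*p + 12*u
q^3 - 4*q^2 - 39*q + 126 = (q - 7)*(q - 3)*(q + 6)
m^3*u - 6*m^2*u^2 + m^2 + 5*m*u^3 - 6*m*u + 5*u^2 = (m - 5*u)*(m - u)*(m*u + 1)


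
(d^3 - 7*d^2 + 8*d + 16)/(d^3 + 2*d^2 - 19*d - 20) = (d - 4)/(d + 5)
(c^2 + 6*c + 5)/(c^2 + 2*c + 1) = (c + 5)/(c + 1)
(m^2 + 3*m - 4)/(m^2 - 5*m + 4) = (m + 4)/(m - 4)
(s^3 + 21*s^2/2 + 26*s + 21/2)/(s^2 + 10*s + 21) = s + 1/2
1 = 1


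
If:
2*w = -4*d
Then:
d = -w/2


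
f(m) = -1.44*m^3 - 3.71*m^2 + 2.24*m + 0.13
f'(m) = -4.32*m^2 - 7.42*m + 2.24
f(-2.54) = -5.90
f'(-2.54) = -6.78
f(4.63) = -211.95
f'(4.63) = -124.72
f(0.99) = -2.69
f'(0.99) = -9.34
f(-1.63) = -7.14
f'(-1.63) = 2.86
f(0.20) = 0.42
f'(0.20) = 0.58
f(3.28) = -83.25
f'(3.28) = -68.57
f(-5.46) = 111.69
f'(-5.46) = -86.03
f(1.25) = -5.68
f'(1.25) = -13.78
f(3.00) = -65.42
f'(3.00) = -58.90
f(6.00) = -431.03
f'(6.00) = -197.80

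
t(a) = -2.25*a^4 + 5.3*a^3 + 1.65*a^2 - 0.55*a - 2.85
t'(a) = -9.0*a^3 + 15.9*a^2 + 3.3*a - 0.55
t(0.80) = -0.44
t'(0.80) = 7.66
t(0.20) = -2.86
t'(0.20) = 0.67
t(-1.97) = -69.77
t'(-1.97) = 123.46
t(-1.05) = -9.32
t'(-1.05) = 23.93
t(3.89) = -183.25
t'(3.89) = -276.89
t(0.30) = -2.74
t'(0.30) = 1.63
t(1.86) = 9.01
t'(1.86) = 2.68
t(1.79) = 8.75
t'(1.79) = 4.68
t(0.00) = -2.85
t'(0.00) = -0.55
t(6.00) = -1717.95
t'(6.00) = -1352.35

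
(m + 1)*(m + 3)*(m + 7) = m^3 + 11*m^2 + 31*m + 21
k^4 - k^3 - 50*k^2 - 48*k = k*(k - 8)*(k + 1)*(k + 6)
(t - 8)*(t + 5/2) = t^2 - 11*t/2 - 20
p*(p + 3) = p^2 + 3*p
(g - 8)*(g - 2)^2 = g^3 - 12*g^2 + 36*g - 32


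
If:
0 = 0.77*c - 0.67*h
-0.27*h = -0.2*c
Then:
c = 0.00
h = 0.00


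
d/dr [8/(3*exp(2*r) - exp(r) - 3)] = (8 - 48*exp(r))*exp(r)/(-3*exp(2*r) + exp(r) + 3)^2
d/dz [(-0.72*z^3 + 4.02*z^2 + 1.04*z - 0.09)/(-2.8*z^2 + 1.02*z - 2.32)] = (2.016*z^4 - 1.4688*z^3 + 12.0236*z^2 - 19.1568*z - 2.321)/(7.84*z^4 - 5.712*z^3 + 14.0324*z^2 - 4.7328*z + 5.3824)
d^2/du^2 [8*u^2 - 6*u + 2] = 16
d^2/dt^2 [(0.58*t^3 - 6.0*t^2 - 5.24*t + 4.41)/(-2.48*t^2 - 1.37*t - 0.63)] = (-7.105427357601e-15*t^5 + 23.320172*t^3 - 221.989572*t^2 - 140.403564*t - 7.05637800000001)/(15.252992*t^6 + 25.278144*t^5 + 25.588392*t^4 + 15.414281*t^3 + 6.500277*t^2 + 1.631259*t + 0.250047)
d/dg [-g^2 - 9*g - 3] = -2*g - 9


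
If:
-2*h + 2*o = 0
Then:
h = o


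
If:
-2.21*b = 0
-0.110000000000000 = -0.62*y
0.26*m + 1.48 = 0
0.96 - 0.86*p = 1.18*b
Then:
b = 0.00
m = -5.69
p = 1.12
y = 0.18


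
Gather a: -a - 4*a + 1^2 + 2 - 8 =-5*a - 5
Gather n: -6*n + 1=1 - 6*n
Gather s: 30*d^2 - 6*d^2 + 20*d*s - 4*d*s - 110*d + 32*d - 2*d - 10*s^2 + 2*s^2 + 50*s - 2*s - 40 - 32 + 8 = 24*d^2 - 80*d - 8*s^2 + s*(16*d + 48) - 64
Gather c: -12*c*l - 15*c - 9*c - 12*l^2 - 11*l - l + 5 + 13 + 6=c*(-12*l - 24) - 12*l^2 - 12*l + 24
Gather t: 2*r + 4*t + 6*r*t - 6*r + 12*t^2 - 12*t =-4*r + 12*t^2 + t*(6*r - 8)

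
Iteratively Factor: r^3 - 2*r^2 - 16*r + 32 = (r + 4)*(r^2 - 6*r + 8) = (r - 2)*(r + 4)*(r - 4)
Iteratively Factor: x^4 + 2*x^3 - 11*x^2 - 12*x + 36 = (x + 3)*(x^3 - x^2 - 8*x + 12) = (x + 3)^2*(x^2 - 4*x + 4) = (x - 2)*(x + 3)^2*(x - 2)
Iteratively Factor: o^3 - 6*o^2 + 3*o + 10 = (o - 2)*(o^2 - 4*o - 5) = (o - 2)*(o + 1)*(o - 5)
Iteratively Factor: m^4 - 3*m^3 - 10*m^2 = (m)*(m^3 - 3*m^2 - 10*m) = m^2*(m^2 - 3*m - 10) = m^2*(m - 5)*(m + 2)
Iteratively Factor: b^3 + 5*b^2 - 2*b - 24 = (b + 3)*(b^2 + 2*b - 8) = (b - 2)*(b + 3)*(b + 4)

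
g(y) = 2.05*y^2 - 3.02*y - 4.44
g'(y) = 4.1*y - 3.02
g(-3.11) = 24.78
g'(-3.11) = -15.77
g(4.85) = 29.13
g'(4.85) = 16.86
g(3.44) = 9.43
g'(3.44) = 11.08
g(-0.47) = -2.57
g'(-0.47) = -4.95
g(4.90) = 29.98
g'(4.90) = 17.07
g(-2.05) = 10.37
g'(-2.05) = -11.42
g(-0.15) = -3.94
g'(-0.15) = -3.64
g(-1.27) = 2.70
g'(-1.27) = -8.23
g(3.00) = 4.95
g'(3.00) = 9.28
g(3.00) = 4.95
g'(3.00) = 9.28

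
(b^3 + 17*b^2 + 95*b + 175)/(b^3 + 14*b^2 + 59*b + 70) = (b + 5)/(b + 2)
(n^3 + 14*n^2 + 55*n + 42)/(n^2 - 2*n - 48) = (n^2 + 8*n + 7)/(n - 8)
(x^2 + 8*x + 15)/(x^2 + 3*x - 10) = (x + 3)/(x - 2)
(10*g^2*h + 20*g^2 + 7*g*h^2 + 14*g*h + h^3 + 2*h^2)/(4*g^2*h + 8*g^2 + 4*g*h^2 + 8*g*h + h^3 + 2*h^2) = (5*g + h)/(2*g + h)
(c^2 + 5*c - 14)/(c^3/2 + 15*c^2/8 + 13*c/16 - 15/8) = 16*(c^2 + 5*c - 14)/(8*c^3 + 30*c^2 + 13*c - 30)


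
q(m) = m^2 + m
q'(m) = 2*m + 1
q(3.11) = 12.78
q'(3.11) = 7.22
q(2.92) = 11.45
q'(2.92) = 6.84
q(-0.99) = -0.01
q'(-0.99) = -0.98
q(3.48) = 15.59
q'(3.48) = 7.96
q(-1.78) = 1.39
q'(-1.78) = -2.56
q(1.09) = 2.28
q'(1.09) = 3.18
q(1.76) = 4.86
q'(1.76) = 4.52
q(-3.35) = 7.87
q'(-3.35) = -5.70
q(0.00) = 0.00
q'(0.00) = 1.00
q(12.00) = 156.00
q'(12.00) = 25.00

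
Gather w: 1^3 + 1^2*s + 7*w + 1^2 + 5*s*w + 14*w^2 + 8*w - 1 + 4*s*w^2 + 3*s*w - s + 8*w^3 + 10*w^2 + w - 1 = 8*w^3 + w^2*(4*s + 24) + w*(8*s + 16)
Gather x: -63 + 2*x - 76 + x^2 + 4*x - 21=x^2 + 6*x - 160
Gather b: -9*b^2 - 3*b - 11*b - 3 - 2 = -9*b^2 - 14*b - 5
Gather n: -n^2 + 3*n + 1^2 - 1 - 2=-n^2 + 3*n - 2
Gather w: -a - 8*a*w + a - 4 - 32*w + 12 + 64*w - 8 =w*(32 - 8*a)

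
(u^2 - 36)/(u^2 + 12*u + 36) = (u - 6)/(u + 6)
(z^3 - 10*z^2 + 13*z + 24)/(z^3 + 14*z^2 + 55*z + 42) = (z^2 - 11*z + 24)/(z^2 + 13*z + 42)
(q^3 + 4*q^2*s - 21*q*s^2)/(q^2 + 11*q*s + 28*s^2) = q*(q - 3*s)/(q + 4*s)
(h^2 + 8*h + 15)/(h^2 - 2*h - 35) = (h + 3)/(h - 7)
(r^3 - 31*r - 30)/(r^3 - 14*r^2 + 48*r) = (r^2 + 6*r + 5)/(r*(r - 8))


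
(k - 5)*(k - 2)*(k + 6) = k^3 - k^2 - 32*k + 60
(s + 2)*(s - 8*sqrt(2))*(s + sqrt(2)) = s^3 - 7*sqrt(2)*s^2 + 2*s^2 - 14*sqrt(2)*s - 16*s - 32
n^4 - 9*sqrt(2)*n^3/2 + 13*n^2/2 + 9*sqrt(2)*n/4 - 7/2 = (n - 7*sqrt(2)/2)*(n - sqrt(2))*(n - sqrt(2)/2)*(n + sqrt(2)/2)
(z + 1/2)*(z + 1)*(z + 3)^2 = z^4 + 15*z^3/2 + 37*z^2/2 + 33*z/2 + 9/2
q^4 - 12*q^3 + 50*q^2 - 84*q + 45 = (q - 5)*(q - 3)^2*(q - 1)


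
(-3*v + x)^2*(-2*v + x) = -18*v^3 + 21*v^2*x - 8*v*x^2 + x^3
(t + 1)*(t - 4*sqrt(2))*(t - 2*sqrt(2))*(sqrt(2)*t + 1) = sqrt(2)*t^4 - 11*t^3 + sqrt(2)*t^3 - 11*t^2 + 10*sqrt(2)*t^2 + 10*sqrt(2)*t + 16*t + 16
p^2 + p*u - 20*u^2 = (p - 4*u)*(p + 5*u)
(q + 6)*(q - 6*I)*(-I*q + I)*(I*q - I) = q^4 + 4*q^3 - 6*I*q^3 - 11*q^2 - 24*I*q^2 + 6*q + 66*I*q - 36*I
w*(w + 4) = w^2 + 4*w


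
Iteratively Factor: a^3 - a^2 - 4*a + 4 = (a - 2)*(a^2 + a - 2) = (a - 2)*(a + 2)*(a - 1)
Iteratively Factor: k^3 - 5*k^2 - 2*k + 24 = (k - 4)*(k^2 - k - 6) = (k - 4)*(k - 3)*(k + 2)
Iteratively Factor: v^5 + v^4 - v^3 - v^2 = (v + 1)*(v^4 - v^2) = v*(v + 1)*(v^3 - v) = v*(v + 1)^2*(v^2 - v) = v*(v - 1)*(v + 1)^2*(v)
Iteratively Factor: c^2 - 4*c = (c - 4)*(c)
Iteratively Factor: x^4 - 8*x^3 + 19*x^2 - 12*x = (x)*(x^3 - 8*x^2 + 19*x - 12) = x*(x - 1)*(x^2 - 7*x + 12) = x*(x - 3)*(x - 1)*(x - 4)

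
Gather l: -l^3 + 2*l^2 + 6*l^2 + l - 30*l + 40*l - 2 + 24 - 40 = -l^3 + 8*l^2 + 11*l - 18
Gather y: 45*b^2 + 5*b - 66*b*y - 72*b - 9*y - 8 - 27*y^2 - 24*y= 45*b^2 - 67*b - 27*y^2 + y*(-66*b - 33) - 8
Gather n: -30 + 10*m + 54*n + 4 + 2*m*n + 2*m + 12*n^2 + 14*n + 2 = 12*m + 12*n^2 + n*(2*m + 68) - 24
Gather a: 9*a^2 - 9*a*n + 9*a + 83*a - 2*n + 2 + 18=9*a^2 + a*(92 - 9*n) - 2*n + 20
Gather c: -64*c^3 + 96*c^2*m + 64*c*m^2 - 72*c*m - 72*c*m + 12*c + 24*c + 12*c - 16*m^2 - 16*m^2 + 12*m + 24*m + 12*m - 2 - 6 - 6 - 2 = -64*c^3 + 96*c^2*m + c*(64*m^2 - 144*m + 48) - 32*m^2 + 48*m - 16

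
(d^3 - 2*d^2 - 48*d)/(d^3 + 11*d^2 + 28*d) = (d^2 - 2*d - 48)/(d^2 + 11*d + 28)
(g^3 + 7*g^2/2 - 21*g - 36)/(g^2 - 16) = (g^2 + 15*g/2 + 9)/(g + 4)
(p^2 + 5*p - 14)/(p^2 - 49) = (p - 2)/(p - 7)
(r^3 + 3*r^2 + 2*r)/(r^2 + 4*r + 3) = r*(r + 2)/(r + 3)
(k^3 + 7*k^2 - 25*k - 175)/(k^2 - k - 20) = (k^2 + 12*k + 35)/(k + 4)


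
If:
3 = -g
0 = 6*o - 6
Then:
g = -3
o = 1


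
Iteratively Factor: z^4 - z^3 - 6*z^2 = (z - 3)*(z^3 + 2*z^2) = z*(z - 3)*(z^2 + 2*z) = z^2*(z - 3)*(z + 2)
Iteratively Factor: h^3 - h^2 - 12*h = (h - 4)*(h^2 + 3*h) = (h - 4)*(h + 3)*(h)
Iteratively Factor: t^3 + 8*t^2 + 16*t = (t + 4)*(t^2 + 4*t) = t*(t + 4)*(t + 4)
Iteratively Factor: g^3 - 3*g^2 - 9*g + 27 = (g - 3)*(g^2 - 9) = (g - 3)^2*(g + 3)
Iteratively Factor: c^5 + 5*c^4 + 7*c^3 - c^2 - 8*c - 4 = (c + 1)*(c^4 + 4*c^3 + 3*c^2 - 4*c - 4) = (c + 1)*(c + 2)*(c^3 + 2*c^2 - c - 2) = (c + 1)*(c + 2)^2*(c^2 - 1) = (c - 1)*(c + 1)*(c + 2)^2*(c + 1)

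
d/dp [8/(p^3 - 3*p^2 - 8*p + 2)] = 8*(-3*p^2 + 6*p + 8)/(p^3 - 3*p^2 - 8*p + 2)^2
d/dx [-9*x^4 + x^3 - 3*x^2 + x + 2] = -36*x^3 + 3*x^2 - 6*x + 1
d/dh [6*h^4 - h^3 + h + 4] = 24*h^3 - 3*h^2 + 1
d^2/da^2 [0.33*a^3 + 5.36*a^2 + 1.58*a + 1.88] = 1.98*a + 10.72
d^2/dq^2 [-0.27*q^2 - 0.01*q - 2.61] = -0.540000000000000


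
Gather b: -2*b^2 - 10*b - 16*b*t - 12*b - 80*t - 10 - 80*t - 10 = -2*b^2 + b*(-16*t - 22) - 160*t - 20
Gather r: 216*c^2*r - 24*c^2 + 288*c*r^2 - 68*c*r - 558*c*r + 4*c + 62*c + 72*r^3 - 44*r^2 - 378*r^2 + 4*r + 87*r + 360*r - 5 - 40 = -24*c^2 + 66*c + 72*r^3 + r^2*(288*c - 422) + r*(216*c^2 - 626*c + 451) - 45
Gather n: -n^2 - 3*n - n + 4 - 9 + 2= -n^2 - 4*n - 3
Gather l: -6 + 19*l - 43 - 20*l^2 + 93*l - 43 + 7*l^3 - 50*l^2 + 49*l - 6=7*l^3 - 70*l^2 + 161*l - 98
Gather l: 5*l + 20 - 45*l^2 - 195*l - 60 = -45*l^2 - 190*l - 40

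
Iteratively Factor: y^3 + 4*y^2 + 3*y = (y + 1)*(y^2 + 3*y) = (y + 1)*(y + 3)*(y)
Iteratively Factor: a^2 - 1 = (a - 1)*(a + 1)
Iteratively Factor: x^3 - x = (x)*(x^2 - 1) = x*(x + 1)*(x - 1)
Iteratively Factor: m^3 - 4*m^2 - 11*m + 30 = (m + 3)*(m^2 - 7*m + 10) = (m - 5)*(m + 3)*(m - 2)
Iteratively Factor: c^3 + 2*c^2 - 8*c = (c + 4)*(c^2 - 2*c) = (c - 2)*(c + 4)*(c)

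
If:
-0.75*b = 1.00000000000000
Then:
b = -1.33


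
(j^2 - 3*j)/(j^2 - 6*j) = (j - 3)/(j - 6)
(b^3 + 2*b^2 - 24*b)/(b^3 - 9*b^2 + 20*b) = (b + 6)/(b - 5)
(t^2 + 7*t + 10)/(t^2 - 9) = (t^2 + 7*t + 10)/(t^2 - 9)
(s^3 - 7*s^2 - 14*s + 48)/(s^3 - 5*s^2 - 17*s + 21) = (s^2 - 10*s + 16)/(s^2 - 8*s + 7)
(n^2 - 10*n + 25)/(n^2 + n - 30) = (n - 5)/(n + 6)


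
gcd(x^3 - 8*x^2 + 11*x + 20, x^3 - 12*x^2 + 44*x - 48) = x - 4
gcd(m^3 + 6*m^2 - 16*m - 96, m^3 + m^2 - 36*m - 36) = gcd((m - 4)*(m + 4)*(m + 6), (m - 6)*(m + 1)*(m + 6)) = m + 6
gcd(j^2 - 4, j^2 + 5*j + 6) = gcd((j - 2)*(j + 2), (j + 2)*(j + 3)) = j + 2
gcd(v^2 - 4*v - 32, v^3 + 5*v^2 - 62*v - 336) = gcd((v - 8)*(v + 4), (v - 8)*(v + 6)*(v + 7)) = v - 8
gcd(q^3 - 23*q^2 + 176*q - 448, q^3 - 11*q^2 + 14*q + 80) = q - 8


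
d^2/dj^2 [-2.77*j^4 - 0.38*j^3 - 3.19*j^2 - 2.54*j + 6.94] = -33.24*j^2 - 2.28*j - 6.38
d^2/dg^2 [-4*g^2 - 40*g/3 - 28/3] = -8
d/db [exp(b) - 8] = exp(b)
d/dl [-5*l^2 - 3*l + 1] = -10*l - 3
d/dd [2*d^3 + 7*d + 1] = 6*d^2 + 7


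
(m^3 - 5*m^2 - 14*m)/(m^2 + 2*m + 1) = m*(m^2 - 5*m - 14)/(m^2 + 2*m + 1)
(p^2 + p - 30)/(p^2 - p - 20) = (p + 6)/(p + 4)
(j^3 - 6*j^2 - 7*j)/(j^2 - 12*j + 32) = j*(j^2 - 6*j - 7)/(j^2 - 12*j + 32)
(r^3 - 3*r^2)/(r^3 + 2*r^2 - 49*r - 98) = r^2*(r - 3)/(r^3 + 2*r^2 - 49*r - 98)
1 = 1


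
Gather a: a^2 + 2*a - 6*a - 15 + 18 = a^2 - 4*a + 3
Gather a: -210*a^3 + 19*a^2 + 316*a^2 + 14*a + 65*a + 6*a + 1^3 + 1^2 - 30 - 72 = -210*a^3 + 335*a^2 + 85*a - 100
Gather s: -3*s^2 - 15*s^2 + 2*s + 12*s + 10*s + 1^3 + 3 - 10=-18*s^2 + 24*s - 6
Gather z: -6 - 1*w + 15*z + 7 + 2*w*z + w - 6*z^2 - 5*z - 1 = -6*z^2 + z*(2*w + 10)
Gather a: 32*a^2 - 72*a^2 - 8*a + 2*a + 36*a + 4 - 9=-40*a^2 + 30*a - 5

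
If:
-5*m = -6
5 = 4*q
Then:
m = 6/5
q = 5/4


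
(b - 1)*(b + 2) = b^2 + b - 2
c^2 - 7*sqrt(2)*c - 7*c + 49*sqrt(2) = (c - 7)*(c - 7*sqrt(2))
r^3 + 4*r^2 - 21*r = r*(r - 3)*(r + 7)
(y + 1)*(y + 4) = y^2 + 5*y + 4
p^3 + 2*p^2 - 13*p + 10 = (p - 2)*(p - 1)*(p + 5)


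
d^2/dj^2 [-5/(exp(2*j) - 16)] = 20*(-exp(2*j) - 16)*exp(2*j)/(exp(2*j) - 16)^3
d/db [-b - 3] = -1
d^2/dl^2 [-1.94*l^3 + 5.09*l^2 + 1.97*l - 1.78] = 10.18 - 11.64*l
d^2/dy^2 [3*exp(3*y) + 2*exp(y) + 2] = (27*exp(2*y) + 2)*exp(y)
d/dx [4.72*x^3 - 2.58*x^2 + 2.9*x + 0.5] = 14.16*x^2 - 5.16*x + 2.9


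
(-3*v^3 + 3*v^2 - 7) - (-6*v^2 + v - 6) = -3*v^3 + 9*v^2 - v - 1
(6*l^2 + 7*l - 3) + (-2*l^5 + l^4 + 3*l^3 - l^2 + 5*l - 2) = -2*l^5 + l^4 + 3*l^3 + 5*l^2 + 12*l - 5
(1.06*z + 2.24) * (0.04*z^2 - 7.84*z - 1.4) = 0.0424*z^3 - 8.2208*z^2 - 19.0456*z - 3.136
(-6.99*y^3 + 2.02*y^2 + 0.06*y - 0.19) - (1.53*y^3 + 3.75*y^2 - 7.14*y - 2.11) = -8.52*y^3 - 1.73*y^2 + 7.2*y + 1.92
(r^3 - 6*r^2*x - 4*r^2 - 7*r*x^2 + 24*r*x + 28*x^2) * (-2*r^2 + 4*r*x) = -2*r^5 + 16*r^4*x + 8*r^4 - 10*r^3*x^2 - 64*r^3*x - 28*r^2*x^3 + 40*r^2*x^2 + 112*r*x^3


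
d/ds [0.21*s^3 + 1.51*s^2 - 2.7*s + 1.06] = 0.63*s^2 + 3.02*s - 2.7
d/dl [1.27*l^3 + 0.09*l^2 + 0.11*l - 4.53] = 3.81*l^2 + 0.18*l + 0.11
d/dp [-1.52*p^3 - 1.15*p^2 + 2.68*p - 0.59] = -4.56*p^2 - 2.3*p + 2.68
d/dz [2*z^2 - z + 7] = 4*z - 1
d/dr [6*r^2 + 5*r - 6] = 12*r + 5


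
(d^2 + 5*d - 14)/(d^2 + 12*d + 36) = (d^2 + 5*d - 14)/(d^2 + 12*d + 36)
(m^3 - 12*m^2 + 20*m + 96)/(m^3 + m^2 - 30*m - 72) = (m^2 - 6*m - 16)/(m^2 + 7*m + 12)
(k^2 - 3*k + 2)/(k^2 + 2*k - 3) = (k - 2)/(k + 3)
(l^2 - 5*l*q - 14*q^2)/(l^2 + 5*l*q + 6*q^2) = (l - 7*q)/(l + 3*q)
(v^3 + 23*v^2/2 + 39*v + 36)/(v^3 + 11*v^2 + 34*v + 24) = (v + 3/2)/(v + 1)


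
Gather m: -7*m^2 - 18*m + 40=-7*m^2 - 18*m + 40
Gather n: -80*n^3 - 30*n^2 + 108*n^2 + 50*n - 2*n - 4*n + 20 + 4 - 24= -80*n^3 + 78*n^2 + 44*n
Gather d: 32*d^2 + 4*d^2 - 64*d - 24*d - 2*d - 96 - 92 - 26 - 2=36*d^2 - 90*d - 216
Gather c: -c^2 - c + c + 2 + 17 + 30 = 49 - c^2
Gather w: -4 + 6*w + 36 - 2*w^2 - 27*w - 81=-2*w^2 - 21*w - 49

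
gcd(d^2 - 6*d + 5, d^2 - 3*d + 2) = d - 1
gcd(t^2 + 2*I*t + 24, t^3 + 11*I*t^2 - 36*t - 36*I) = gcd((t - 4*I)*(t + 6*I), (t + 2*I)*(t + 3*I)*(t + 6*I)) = t + 6*I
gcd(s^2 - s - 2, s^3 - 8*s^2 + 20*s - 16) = s - 2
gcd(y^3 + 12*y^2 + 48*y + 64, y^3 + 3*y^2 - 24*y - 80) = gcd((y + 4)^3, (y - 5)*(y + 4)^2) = y^2 + 8*y + 16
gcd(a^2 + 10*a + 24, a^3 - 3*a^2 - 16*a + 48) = a + 4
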